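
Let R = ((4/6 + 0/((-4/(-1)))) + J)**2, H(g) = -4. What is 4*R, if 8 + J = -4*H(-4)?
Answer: 2704/9 ≈ 300.44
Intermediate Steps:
J = 8 (J = -8 - 4*(-4) = -8 + 16 = 8)
R = 676/9 (R = ((4/6 + 0/((-4/(-1)))) + 8)**2 = ((4*(1/6) + 0/((-4*(-1)))) + 8)**2 = ((2/3 + 0/4) + 8)**2 = ((2/3 + 0*(1/4)) + 8)**2 = ((2/3 + 0) + 8)**2 = (2/3 + 8)**2 = (26/3)**2 = 676/9 ≈ 75.111)
4*R = 4*(676/9) = 2704/9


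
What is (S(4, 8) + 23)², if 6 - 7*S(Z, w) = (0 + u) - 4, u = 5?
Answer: 27556/49 ≈ 562.37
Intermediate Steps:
S(Z, w) = 5/7 (S(Z, w) = 6/7 - ((0 + 5) - 4)/7 = 6/7 - (5 - 4)/7 = 6/7 - ⅐*1 = 6/7 - ⅐ = 5/7)
(S(4, 8) + 23)² = (5/7 + 23)² = (166/7)² = 27556/49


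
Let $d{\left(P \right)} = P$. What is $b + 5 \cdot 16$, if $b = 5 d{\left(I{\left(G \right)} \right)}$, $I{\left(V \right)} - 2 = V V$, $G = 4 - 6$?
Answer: $110$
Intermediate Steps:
$G = -2$ ($G = 4 - 6 = -2$)
$I{\left(V \right)} = 2 + V^{2}$ ($I{\left(V \right)} = 2 + V V = 2 + V^{2}$)
$b = 30$ ($b = 5 \left(2 + \left(-2\right)^{2}\right) = 5 \left(2 + 4\right) = 5 \cdot 6 = 30$)
$b + 5 \cdot 16 = 30 + 5 \cdot 16 = 30 + 80 = 110$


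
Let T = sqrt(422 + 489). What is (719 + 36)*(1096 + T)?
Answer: 827480 + 755*sqrt(911) ≈ 8.5027e+5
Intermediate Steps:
T = sqrt(911) ≈ 30.183
(719 + 36)*(1096 + T) = (719 + 36)*(1096 + sqrt(911)) = 755*(1096 + sqrt(911)) = 827480 + 755*sqrt(911)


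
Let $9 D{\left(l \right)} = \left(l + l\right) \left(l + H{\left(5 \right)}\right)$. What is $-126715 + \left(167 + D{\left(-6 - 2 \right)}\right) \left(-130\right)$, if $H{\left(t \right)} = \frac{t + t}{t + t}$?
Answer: $- \frac{1350385}{9} \approx -1.5004 \cdot 10^{5}$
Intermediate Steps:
$H{\left(t \right)} = 1$ ($H{\left(t \right)} = \frac{2 t}{2 t} = 2 t \frac{1}{2 t} = 1$)
$D{\left(l \right)} = \frac{2 l \left(1 + l\right)}{9}$ ($D{\left(l \right)} = \frac{\left(l + l\right) \left(l + 1\right)}{9} = \frac{2 l \left(1 + l\right)}{9}$)
$-126715 + \left(167 + D{\left(-6 - 2 \right)}\right) \left(-130\right) = -126715 + \left(167 + \frac{2 \left(-6 - 2\right) \left(1 - 8\right)}{9}\right) \left(-130\right) = -126715 + \left(167 + \frac{2}{9} \left(-8\right) \left(1 - 8\right)\right) \left(-130\right) = -126715 + \left(167 + \frac{2}{9} \left(-8\right) \left(-7\right)\right) \left(-130\right) = -126715 + \left(167 + \frac{112}{9}\right) \left(-130\right) = -126715 + \frac{1615}{9} \left(-130\right) = -126715 - \frac{209950}{9} = - \frac{1350385}{9}$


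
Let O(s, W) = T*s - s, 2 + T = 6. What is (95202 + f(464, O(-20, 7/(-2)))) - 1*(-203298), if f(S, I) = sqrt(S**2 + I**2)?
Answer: 298500 + 4*sqrt(13681) ≈ 2.9897e+5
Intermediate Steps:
T = 4 (T = -2 + 6 = 4)
O(s, W) = 3*s (O(s, W) = 4*s - s = 3*s)
f(S, I) = sqrt(I**2 + S**2)
(95202 + f(464, O(-20, 7/(-2)))) - 1*(-203298) = (95202 + sqrt((3*(-20))**2 + 464**2)) - 1*(-203298) = (95202 + sqrt((-60)**2 + 215296)) + 203298 = (95202 + sqrt(3600 + 215296)) + 203298 = (95202 + sqrt(218896)) + 203298 = (95202 + 4*sqrt(13681)) + 203298 = 298500 + 4*sqrt(13681)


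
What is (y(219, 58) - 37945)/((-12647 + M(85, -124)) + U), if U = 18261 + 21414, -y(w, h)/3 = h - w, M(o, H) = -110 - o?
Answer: -37462/26833 ≈ -1.3961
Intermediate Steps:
y(w, h) = -3*h + 3*w (y(w, h) = -3*(h - w) = -3*h + 3*w)
U = 39675
(y(219, 58) - 37945)/((-12647 + M(85, -124)) + U) = ((-3*58 + 3*219) - 37945)/((-12647 + (-110 - 1*85)) + 39675) = ((-174 + 657) - 37945)/((-12647 + (-110 - 85)) + 39675) = (483 - 37945)/((-12647 - 195) + 39675) = -37462/(-12842 + 39675) = -37462/26833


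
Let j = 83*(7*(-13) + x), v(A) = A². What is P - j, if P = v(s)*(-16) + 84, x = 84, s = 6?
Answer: 89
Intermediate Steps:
P = -492 (P = 6²*(-16) + 84 = 36*(-16) + 84 = -576 + 84 = -492)
j = -581 (j = 83*(7*(-13) + 84) = 83*(-91 + 84) = 83*(-7) = -581)
P - j = -492 - 1*(-581) = -492 + 581 = 89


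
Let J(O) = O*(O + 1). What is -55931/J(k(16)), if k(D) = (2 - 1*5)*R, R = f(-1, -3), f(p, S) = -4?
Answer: -55931/156 ≈ -358.53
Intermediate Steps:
R = -4
k(D) = 12 (k(D) = (2 - 1*5)*(-4) = (2 - 5)*(-4) = -3*(-4) = 12)
J(O) = O*(1 + O)
-55931/J(k(16)) = -55931*1/(12*(1 + 12)) = -55931/(12*13) = -55931/156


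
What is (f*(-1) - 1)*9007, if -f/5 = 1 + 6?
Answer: 306238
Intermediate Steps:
f = -35 (f = -5*(1 + 6) = -5*7 = -35)
(f*(-1) - 1)*9007 = (-35*(-1) - 1)*9007 = (35 - 1)*9007 = 34*9007 = 306238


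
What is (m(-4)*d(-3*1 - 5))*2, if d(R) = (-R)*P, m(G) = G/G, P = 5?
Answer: 80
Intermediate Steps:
m(G) = 1
d(R) = -5*R (d(R) = -R*5 = -5*R)
(m(-4)*d(-3*1 - 5))*2 = (1*(-5*(-3*1 - 5)))*2 = (1*(-5*(-3 - 5)))*2 = (1*(-5*(-8)))*2 = (1*40)*2 = 40*2 = 80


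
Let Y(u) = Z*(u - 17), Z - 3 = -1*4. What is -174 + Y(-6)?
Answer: -151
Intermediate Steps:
Z = -1 (Z = 3 - 1*4 = 3 - 4 = -1)
Y(u) = 17 - u (Y(u) = -(u - 17) = -(-17 + u) = 17 - u)
-174 + Y(-6) = -174 + (17 - 1*(-6)) = -174 + (17 + 6) = -174 + 23 = -151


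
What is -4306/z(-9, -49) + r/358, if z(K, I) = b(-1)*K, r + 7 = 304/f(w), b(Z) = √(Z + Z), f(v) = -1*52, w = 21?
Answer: -167/4654 - 2153*I*√2/9 ≈ -0.035883 - 338.31*I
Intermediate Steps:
f(v) = -52
b(Z) = √2*√Z (b(Z) = √(2*Z) = √2*√Z)
r = -167/13 (r = -7 + 304/(-52) = -7 + 304*(-1/52) = -7 - 76/13 = -167/13 ≈ -12.846)
z(K, I) = I*K*√2 (z(K, I) = (√2*√(-1))*K = (√2*I)*K = (I*√2)*K = I*K*√2)
-4306/z(-9, -49) + r/358 = -4306*I*√2/18 - 167/13/358 = -4306*I*√2/18 - 167/13*1/358 = -2153*I*√2/9 - 167/4654 = -167/4654 - 2153*I*√2/9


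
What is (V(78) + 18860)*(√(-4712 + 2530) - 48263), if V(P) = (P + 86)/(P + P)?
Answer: -35501345803/39 + 735581*I*√2182/39 ≈ -9.1029e+8 + 8.8104e+5*I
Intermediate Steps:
V(P) = (86 + P)/(2*P) (V(P) = (86 + P)/((2*P)) = (86 + P)*(1/(2*P)) = (86 + P)/(2*P))
(V(78) + 18860)*(√(-4712 + 2530) - 48263) = ((½)*(86 + 78)/78 + 18860)*(√(-4712 + 2530) - 48263) = ((½)*(1/78)*164 + 18860)*(√(-2182) - 48263) = (41/39 + 18860)*(I*√2182 - 48263) = 735581*(-48263 + I*√2182)/39 = -35501345803/39 + 735581*I*√2182/39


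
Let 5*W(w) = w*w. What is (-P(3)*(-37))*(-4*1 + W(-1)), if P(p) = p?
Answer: -2109/5 ≈ -421.80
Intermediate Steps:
W(w) = w²/5 (W(w) = (w*w)/5 = w²/5)
(-P(3)*(-37))*(-4*1 + W(-1)) = (-1*3*(-37))*(-4*1 + (⅕)*(-1)²) = (-3*(-37))*(-4 + (⅕)*1) = 111*(-4 + ⅕) = 111*(-19/5) = -2109/5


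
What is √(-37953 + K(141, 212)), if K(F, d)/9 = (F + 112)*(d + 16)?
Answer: 3*√53467 ≈ 693.69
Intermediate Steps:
K(F, d) = 9*(16 + d)*(112 + F) (K(F, d) = 9*((F + 112)*(d + 16)) = 9*((112 + F)*(16 + d)) = 9*((16 + d)*(112 + F)) = 9*(16 + d)*(112 + F))
√(-37953 + K(141, 212)) = √(-37953 + (16128 + 144*141 + 1008*212 + 9*141*212)) = √(-37953 + (16128 + 20304 + 213696 + 269028)) = √(-37953 + 519156) = √481203 = 3*√53467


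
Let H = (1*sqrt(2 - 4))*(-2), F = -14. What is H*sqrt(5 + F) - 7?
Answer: -7 + 6*sqrt(2) ≈ 1.4853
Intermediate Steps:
H = -2*I*sqrt(2) (H = (1*sqrt(-2))*(-2) = (1*(I*sqrt(2)))*(-2) = (I*sqrt(2))*(-2) = -2*I*sqrt(2) ≈ -2.8284*I)
H*sqrt(5 + F) - 7 = (-2*I*sqrt(2))*sqrt(5 - 14) - 7 = (-2*I*sqrt(2))*sqrt(-9) - 7 = (-2*I*sqrt(2))*(3*I) - 7 = 6*sqrt(2) - 7 = -7 + 6*sqrt(2)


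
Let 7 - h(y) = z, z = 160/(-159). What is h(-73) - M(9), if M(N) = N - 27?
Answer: 4135/159 ≈ 26.006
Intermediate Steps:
M(N) = -27 + N
z = -160/159 (z = 160*(-1/159) = -160/159 ≈ -1.0063)
h(y) = 1273/159 (h(y) = 7 - 1*(-160/159) = 7 + 160/159 = 1273/159)
h(-73) - M(9) = 1273/159 - (-27 + 9) = 1273/159 - 1*(-18) = 1273/159 + 18 = 4135/159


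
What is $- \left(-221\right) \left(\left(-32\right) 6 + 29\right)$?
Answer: $-36023$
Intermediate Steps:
$- \left(-221\right) \left(\left(-32\right) 6 + 29\right) = - \left(-221\right) \left(-192 + 29\right) = - \left(-221\right) \left(-163\right) = \left(-1\right) 36023 = -36023$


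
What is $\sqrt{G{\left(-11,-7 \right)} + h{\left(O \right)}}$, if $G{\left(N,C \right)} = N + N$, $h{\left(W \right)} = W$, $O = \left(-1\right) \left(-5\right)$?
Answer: $i \sqrt{17} \approx 4.1231 i$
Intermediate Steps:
$O = 5$
$G{\left(N,C \right)} = 2 N$
$\sqrt{G{\left(-11,-7 \right)} + h{\left(O \right)}} = \sqrt{2 \left(-11\right) + 5} = \sqrt{-22 + 5} = \sqrt{-17} = i \sqrt{17}$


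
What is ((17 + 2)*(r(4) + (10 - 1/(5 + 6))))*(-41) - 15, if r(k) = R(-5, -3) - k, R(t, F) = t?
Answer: -7955/11 ≈ -723.18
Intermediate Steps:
r(k) = -5 - k
((17 + 2)*(r(4) + (10 - 1/(5 + 6))))*(-41) - 15 = ((17 + 2)*((-5 - 1*4) + (10 - 1/(5 + 6))))*(-41) - 15 = (19*((-5 - 4) + (10 - 1/11)))*(-41) - 15 = (19*(-9 + (10 - 1*1/11)))*(-41) - 15 = (19*(-9 + (10 - 1/11)))*(-41) - 15 = (19*(-9 + 109/11))*(-41) - 15 = (19*(10/11))*(-41) - 15 = (190/11)*(-41) - 15 = -7790/11 - 15 = -7955/11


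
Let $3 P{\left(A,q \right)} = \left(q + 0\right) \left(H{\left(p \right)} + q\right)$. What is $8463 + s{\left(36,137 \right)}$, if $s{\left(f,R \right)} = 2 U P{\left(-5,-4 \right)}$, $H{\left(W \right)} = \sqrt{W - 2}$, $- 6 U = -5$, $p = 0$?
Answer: $\frac{76247}{9} - \frac{20 i \sqrt{2}}{9} \approx 8471.9 - 3.1427 i$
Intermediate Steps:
$U = \frac{5}{6}$ ($U = \left(- \frac{1}{6}\right) \left(-5\right) = \frac{5}{6} \approx 0.83333$)
$H{\left(W \right)} = \sqrt{-2 + W}$
$P{\left(A,q \right)} = \frac{q \left(q + i \sqrt{2}\right)}{3}$ ($P{\left(A,q \right)} = \frac{\left(q + 0\right) \left(\sqrt{-2 + 0} + q\right)}{3} = \frac{q \left(\sqrt{-2} + q\right)}{3} = \frac{q \left(i \sqrt{2} + q\right)}{3} = \frac{q \left(q + i \sqrt{2}\right)}{3}$)
$s{\left(f,R \right)} = \frac{80}{9} - \frac{20 i \sqrt{2}}{9}$ ($s{\left(f,R \right)} = 2 \cdot \frac{5}{6} \cdot \frac{1}{3} \left(-4\right) \left(-4 + i \sqrt{2}\right) = \frac{5 \left(\frac{16}{3} - \frac{4 i \sqrt{2}}{3}\right)}{3} = \frac{80}{9} - \frac{20 i \sqrt{2}}{9}$)
$8463 + s{\left(36,137 \right)} = 8463 + \left(\frac{80}{9} - \frac{20 i \sqrt{2}}{9}\right) = \frac{76247}{9} - \frac{20 i \sqrt{2}}{9}$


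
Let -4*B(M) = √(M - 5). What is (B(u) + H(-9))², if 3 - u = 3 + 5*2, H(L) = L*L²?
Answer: (2916 + I*√15)²/16 ≈ 5.3144e+5 + 1411.7*I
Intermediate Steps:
H(L) = L³
u = -10 (u = 3 - (3 + 5*2) = 3 - (3 + 10) = 3 - 1*13 = 3 - 13 = -10)
B(M) = -√(-5 + M)/4 (B(M) = -√(M - 5)/4 = -√(-5 + M)/4)
(B(u) + H(-9))² = (-√(-5 - 10)/4 + (-9)³)² = (-I*√15/4 - 729)² = (-729 - I*√15/4)²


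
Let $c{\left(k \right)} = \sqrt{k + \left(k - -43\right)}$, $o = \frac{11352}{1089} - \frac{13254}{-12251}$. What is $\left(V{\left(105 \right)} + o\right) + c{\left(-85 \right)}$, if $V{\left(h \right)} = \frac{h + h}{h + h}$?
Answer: $\frac{5056009}{404283} + i \sqrt{127} \approx 12.506 + 11.269 i$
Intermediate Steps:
$o = \frac{4651726}{404283}$ ($o = 11352 \cdot \frac{1}{1089} - - \frac{13254}{12251} = \frac{344}{33} + \frac{13254}{12251} = \frac{4651726}{404283} \approx 11.506$)
$c{\left(k \right)} = \sqrt{43 + 2 k}$ ($c{\left(k \right)} = \sqrt{k + \left(k + 43\right)} = \sqrt{k + \left(43 + k\right)} = \sqrt{43 + 2 k}$)
$V{\left(h \right)} = 1$ ($V{\left(h \right)} = \frac{2 h}{2 h} = 2 h \frac{1}{2 h} = 1$)
$\left(V{\left(105 \right)} + o\right) + c{\left(-85 \right)} = \left(1 + \frac{4651726}{404283}\right) + \sqrt{43 + 2 \left(-85\right)} = \frac{5056009}{404283} + \sqrt{43 - 170} = \frac{5056009}{404283} + \sqrt{-127} = \frac{5056009}{404283} + i \sqrt{127}$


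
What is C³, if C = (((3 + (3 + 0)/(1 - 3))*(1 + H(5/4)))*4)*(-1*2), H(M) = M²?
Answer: -1860867/64 ≈ -29076.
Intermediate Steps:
C = -123/4 (C = (((3 + (3 + 0)/(1 - 3))*(1 + (5/4)²))*4)*(-1*2) = (((3 + 3/(-2))*(1 + (5*(¼))²))*4)*(-2) = (((3 + 3*(-½))*(1 + (5/4)²))*4)*(-2) = (((3 - 3/2)*(1 + 25/16))*4)*(-2) = (((3/2)*(41/16))*4)*(-2) = ((123/32)*4)*(-2) = (123/8)*(-2) = -123/4 ≈ -30.750)
C³ = (-123/4)³ = -1860867/64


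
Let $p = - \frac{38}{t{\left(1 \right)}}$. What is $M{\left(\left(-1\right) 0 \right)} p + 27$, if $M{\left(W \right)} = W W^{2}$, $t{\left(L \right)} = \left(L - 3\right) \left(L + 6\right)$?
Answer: $27$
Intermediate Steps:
$t{\left(L \right)} = \left(-3 + L\right) \left(6 + L\right)$
$p = \frac{19}{7}$ ($p = - \frac{38}{-18 + 1^{2} + 3 \cdot 1} = - \frac{38}{-18 + 1 + 3} = - \frac{38}{-14} = \left(-38\right) \left(- \frac{1}{14}\right) = \frac{19}{7} \approx 2.7143$)
$M{\left(W \right)} = W^{3}$
$M{\left(\left(-1\right) 0 \right)} p + 27 = \left(\left(-1\right) 0\right)^{3} \cdot \frac{19}{7} + 27 = 0^{3} \cdot \frac{19}{7} + 27 = 0 \cdot \frac{19}{7} + 27 = 0 + 27 = 27$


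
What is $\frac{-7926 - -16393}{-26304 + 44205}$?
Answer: $\frac{8467}{17901} \approx 0.47299$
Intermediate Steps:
$\frac{-7926 - -16393}{-26304 + 44205} = \frac{-7926 + 16393}{17901} = 8467 \cdot \frac{1}{17901} = \frac{8467}{17901}$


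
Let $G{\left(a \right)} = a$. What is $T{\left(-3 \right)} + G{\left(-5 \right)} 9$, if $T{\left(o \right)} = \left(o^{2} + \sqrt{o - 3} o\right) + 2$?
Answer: $-34 - 3 i \sqrt{6} \approx -34.0 - 7.3485 i$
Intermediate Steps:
$T{\left(o \right)} = 2 + o^{2} + o \sqrt{-3 + o}$ ($T{\left(o \right)} = \left(o^{2} + \sqrt{-3 + o} o\right) + 2 = \left(o^{2} + o \sqrt{-3 + o}\right) + 2 = 2 + o^{2} + o \sqrt{-3 + o}$)
$T{\left(-3 \right)} + G{\left(-5 \right)} 9 = \left(2 + \left(-3\right)^{2} - 3 \sqrt{-3 - 3}\right) - 45 = \left(2 + 9 - 3 \sqrt{-6}\right) - 45 = \left(2 + 9 - 3 i \sqrt{6}\right) - 45 = \left(11 - 3 i \sqrt{6}\right) - 45 = -34 - 3 i \sqrt{6}$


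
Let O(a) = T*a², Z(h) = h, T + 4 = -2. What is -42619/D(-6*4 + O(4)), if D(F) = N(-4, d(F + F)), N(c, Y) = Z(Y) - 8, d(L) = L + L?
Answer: 42619/488 ≈ 87.334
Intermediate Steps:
T = -6 (T = -4 - 2 = -6)
O(a) = -6*a²
d(L) = 2*L
N(c, Y) = -8 + Y (N(c, Y) = Y - 8 = -8 + Y)
D(F) = -8 + 4*F (D(F) = -8 + 2*(F + F) = -8 + 2*(2*F) = -8 + 4*F)
-42619/D(-6*4 + O(4)) = -42619/(-8 + 4*(-6*4 - 6*4²)) = -42619/(-8 + 4*(-24 - 6*16)) = -42619/(-8 + 4*(-24 - 96)) = -42619/(-8 + 4*(-120)) = -42619/(-8 - 480) = -42619/(-488) = -42619*(-1/488) = 42619/488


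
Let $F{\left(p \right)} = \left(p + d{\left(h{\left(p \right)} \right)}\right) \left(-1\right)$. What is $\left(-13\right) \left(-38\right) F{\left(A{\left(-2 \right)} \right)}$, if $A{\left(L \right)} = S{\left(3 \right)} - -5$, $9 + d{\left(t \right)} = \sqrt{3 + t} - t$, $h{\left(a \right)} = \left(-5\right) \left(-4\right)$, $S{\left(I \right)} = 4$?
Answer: $9880 - 494 \sqrt{23} \approx 7510.9$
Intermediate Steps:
$h{\left(a \right)} = 20$
$d{\left(t \right)} = -9 + \sqrt{3 + t} - t$ ($d{\left(t \right)} = -9 - \left(t - \sqrt{3 + t}\right) = -9 + \sqrt{3 + t} - t$)
$A{\left(L \right)} = 9$ ($A{\left(L \right)} = 4 - -5 = 4 + 5 = 9$)
$F{\left(p \right)} = 29 - p - \sqrt{23}$ ($F{\left(p \right)} = \left(p - \left(29 - \sqrt{3 + 20}\right)\right) \left(-1\right) = \left(p - \left(29 - \sqrt{23}\right)\right) \left(-1\right) = \left(-29 + p + \sqrt{23}\right) \left(-1\right) = 29 - p - \sqrt{23}$)
$\left(-13\right) \left(-38\right) F{\left(A{\left(-2 \right)} \right)} = \left(-13\right) \left(-38\right) \left(29 - 9 - \sqrt{23}\right) = 494 \left(29 - 9 - \sqrt{23}\right) = 494 \left(20 - \sqrt{23}\right) = 9880 - 494 \sqrt{23}$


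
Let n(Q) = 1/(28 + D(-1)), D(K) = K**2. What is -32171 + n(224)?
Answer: -932958/29 ≈ -32171.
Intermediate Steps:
n(Q) = 1/29 (n(Q) = 1/(28 + (-1)**2) = 1/(28 + 1) = 1/29)
-32171 + n(224) = -32171 + 1/29 = -932958/29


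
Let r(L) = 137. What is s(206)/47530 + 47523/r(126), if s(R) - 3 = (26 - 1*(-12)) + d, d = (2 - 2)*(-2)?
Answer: 2258773807/6511610 ≈ 346.88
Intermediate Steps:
d = 0 (d = 0*(-2) = 0)
s(R) = 41 (s(R) = 3 + ((26 - 1*(-12)) + 0) = 3 + ((26 + 12) + 0) = 3 + (38 + 0) = 3 + 38 = 41)
s(206)/47530 + 47523/r(126) = 41/47530 + 47523/137 = 2258773807/6511610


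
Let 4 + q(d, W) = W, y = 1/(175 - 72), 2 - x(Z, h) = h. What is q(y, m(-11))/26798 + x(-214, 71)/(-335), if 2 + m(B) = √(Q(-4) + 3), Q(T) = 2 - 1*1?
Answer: 923861/4488665 ≈ 0.20582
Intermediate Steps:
Q(T) = 1 (Q(T) = 2 - 1 = 1)
x(Z, h) = 2 - h
m(B) = 0 (m(B) = -2 + √(1 + 3) = -2 + √4 = -2 + 2 = 0)
y = 1/103 ≈ 0.0097087
q(d, W) = -4 + W
q(y, m(-11))/26798 + x(-214, 71)/(-335) = (-4 + 0)/26798 + (2 - 1*71)/(-335) = -4*1/26798 + (2 - 71)*(-1/335) = -2/13399 - 69*(-1/335) = -2/13399 + 69/335 = 923861/4488665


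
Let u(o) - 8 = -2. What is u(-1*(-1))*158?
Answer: 948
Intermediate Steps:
u(o) = 6 (u(o) = 8 - 2 = 6)
u(-1*(-1))*158 = 6*158 = 948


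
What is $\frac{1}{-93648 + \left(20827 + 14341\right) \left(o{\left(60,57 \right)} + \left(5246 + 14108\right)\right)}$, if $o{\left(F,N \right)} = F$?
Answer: $\frac{1}{682657904} \approx 1.4649 \cdot 10^{-9}$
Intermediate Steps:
$\frac{1}{-93648 + \left(20827 + 14341\right) \left(o{\left(60,57 \right)} + \left(5246 + 14108\right)\right)} = \frac{1}{-93648 + \left(20827 + 14341\right) \left(60 + \left(5246 + 14108\right)\right)} = \frac{1}{-93648 + 35168 \left(60 + 19354\right)} = \frac{1}{-93648 + 35168 \cdot 19414} = \frac{1}{-93648 + 682751552} = \frac{1}{682657904}$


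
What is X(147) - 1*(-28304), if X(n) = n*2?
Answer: 28598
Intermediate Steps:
X(n) = 2*n
X(147) - 1*(-28304) = 2*147 - 1*(-28304) = 294 + 28304 = 28598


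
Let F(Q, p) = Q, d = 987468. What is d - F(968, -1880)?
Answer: 986500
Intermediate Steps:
d - F(968, -1880) = 987468 - 1*968 = 987468 - 968 = 986500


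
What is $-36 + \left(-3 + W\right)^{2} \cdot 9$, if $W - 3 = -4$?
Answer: $108$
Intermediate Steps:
$W = -1$ ($W = 3 - 4 = -1$)
$-36 + \left(-3 + W\right)^{2} \cdot 9 = -36 + \left(-3 - 1\right)^{2} \cdot 9 = -36 + \left(-4\right)^{2} \cdot 9 = -36 + 16 \cdot 9 = -36 + 144 = 108$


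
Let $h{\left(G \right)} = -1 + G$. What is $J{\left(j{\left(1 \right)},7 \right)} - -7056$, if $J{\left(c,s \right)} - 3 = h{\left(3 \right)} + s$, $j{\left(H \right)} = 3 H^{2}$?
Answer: $7068$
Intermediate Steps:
$J{\left(c,s \right)} = 5 + s$ ($J{\left(c,s \right)} = 3 + \left(\left(-1 + 3\right) + s\right) = 3 + \left(2 + s\right) = 5 + s$)
$J{\left(j{\left(1 \right)},7 \right)} - -7056 = \left(5 + 7\right) - -7056 = 12 + 7056 = 7068$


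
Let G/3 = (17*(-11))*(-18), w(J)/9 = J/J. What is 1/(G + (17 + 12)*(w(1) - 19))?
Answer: 1/9808 ≈ 0.00010196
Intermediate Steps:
w(J) = 9 (w(J) = 9*(J/J) = 9*1 = 9)
G = 10098 (G = 3*((17*(-11))*(-18)) = 3*(-187*(-18)) = 3*3366 = 10098)
1/(G + (17 + 12)*(w(1) - 19)) = 1/(10098 + (17 + 12)*(9 - 19)) = 1/(10098 + 29*(-10)) = 1/(10098 - 290) = 1/9808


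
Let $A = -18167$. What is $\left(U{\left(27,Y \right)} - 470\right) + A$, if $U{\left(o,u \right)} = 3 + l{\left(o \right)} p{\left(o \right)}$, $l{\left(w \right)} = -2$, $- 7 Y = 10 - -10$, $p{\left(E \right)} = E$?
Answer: $-18688$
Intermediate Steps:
$Y = - \frac{20}{7}$ ($Y = - \frac{10 - -10}{7} = - \frac{10 + 10}{7} = \left(- \frac{1}{7}\right) 20 = - \frac{20}{7} \approx -2.8571$)
$U{\left(o,u \right)} = 3 - 2 o$
$\left(U{\left(27,Y \right)} - 470\right) + A = \left(\left(3 - 54\right) - 470\right) - 18167 = \left(-51 - 470\right) - 18167 = -521 - 18167 = -18688$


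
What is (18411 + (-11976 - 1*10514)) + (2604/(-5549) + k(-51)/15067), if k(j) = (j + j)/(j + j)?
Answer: -11002299896/2696993 ≈ -4079.5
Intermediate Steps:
k(j) = 1 (k(j) = (2*j)/((2*j)) = (2*j)*(1/(2*j)) = 1)
(18411 + (-11976 - 1*10514)) + (2604/(-5549) + k(-51)/15067) = (18411 + (-11976 - 1*10514)) + (2604/(-5549) + 1/15067) = (18411 + (-11976 - 10514)) + (2604*(-1/5549) + 1*(1/15067)) = (18411 - 22490) + (-84/179 + 1/15067) = -4079 - 1265449/2696993 = -11002299896/2696993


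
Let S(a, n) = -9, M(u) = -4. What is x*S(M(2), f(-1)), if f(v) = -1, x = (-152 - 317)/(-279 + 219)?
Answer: -1407/20 ≈ -70.350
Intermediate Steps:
x = 469/60 (x = -469/(-60) = -469*(-1/60) = 469/60 ≈ 7.8167)
x*S(M(2), f(-1)) = (469/60)*(-9) = -1407/20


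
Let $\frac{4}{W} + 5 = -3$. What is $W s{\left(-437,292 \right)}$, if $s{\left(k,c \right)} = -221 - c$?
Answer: $\frac{513}{2} \approx 256.5$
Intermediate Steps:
$W = - \frac{1}{2}$ ($W = \frac{4}{-5 - 3} = \frac{4}{-8} = 4 \left(- \frac{1}{8}\right) = - \frac{1}{2} \approx -0.5$)
$W s{\left(-437,292 \right)} = - \frac{-221 - 292}{2} = \left(- \frac{1}{2}\right) \left(-513\right) = \frac{513}{2}$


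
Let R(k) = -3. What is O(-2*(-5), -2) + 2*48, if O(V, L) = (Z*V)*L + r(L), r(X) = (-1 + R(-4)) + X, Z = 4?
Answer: 10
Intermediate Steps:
r(X) = -4 + X (r(X) = (-1 - 3) + X = -4 + X)
O(V, L) = -4 + L + 4*L*V (O(V, L) = (4*V)*L + (-4 + L) = 4*L*V + (-4 + L) = -4 + L + 4*L*V)
O(-2*(-5), -2) + 2*48 = (-4 - 2 + 4*(-2)*(-2*(-5))) + 2*48 = (-4 - 2 + 4*(-2)*10) + 96 = (-4 - 2 - 80) + 96 = -86 + 96 = 10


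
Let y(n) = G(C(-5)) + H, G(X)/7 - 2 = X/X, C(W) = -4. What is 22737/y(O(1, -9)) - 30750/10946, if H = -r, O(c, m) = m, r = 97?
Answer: -125608101/415948 ≈ -301.98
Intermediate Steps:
G(X) = 21 (G(X) = 14 + 7*(X/X) = 14 + 7*1 = 14 + 7 = 21)
H = -97 (H = -1*97 = -97)
y(n) = -76 (y(n) = 21 - 97 = -76)
22737/y(O(1, -9)) - 30750/10946 = 22737/(-76) - 30750/10946 = 22737*(-1/76) - 30750*1/10946 = -22737/76 - 15375/5473 = -125608101/415948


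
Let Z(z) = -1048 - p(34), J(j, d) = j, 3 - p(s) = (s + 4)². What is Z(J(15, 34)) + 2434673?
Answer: 2435066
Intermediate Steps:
p(s) = 3 - (4 + s)² (p(s) = 3 - (s + 4)² = 3 - (4 + s)²)
Z(z) = 393 (Z(z) = -1048 - (3 - (4 + 34)²) = -1048 - (3 - 1*38²) = -1048 - (3 - 1*1444) = -1048 - (3 - 1444) = -1048 - 1*(-1441) = -1048 + 1441 = 393)
Z(J(15, 34)) + 2434673 = 393 + 2434673 = 2435066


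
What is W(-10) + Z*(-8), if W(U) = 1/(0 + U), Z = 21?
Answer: -1681/10 ≈ -168.10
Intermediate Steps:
W(U) = 1/U
W(-10) + Z*(-8) = 1/(-10) + 21*(-8) = -1/10 - 168 = -1681/10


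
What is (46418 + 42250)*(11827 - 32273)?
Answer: -1812905928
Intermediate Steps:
(46418 + 42250)*(11827 - 32273) = 88668*(-20446) = -1812905928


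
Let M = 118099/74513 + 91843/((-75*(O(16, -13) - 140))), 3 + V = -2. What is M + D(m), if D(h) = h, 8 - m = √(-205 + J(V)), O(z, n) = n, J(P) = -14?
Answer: 15038976884/855036675 - I*√219 ≈ 17.589 - 14.799*I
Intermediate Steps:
V = -5 (V = -3 - 2 = -5)
m = 8 - I*√219 (m = 8 - √(-205 - 14) = 8 - √(-219) = 8 - I*√219 ≈ 8.0 - 14.799*I)
M = 8198683484/855036675 (M = 118099/74513 + 91843/((-75*(-13 - 140))) = 118099*(1/74513) + 91843/((-75*(-153))) = 118099/74513 + 91843/11475 = 8198683484/855036675 ≈ 9.5887)
M + D(m) = 8198683484/855036675 + (8 - I*√219) = 15038976884/855036675 - I*√219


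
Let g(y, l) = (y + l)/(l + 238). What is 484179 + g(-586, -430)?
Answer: 11620423/24 ≈ 4.8418e+5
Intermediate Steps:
g(y, l) = (l + y)/(238 + l)
484179 + g(-586, -430) = 484179 + (-430 - 586)/(238 - 430) = 484179 - 1016/(-192) = 484179 - 1/192*(-1016) = 484179 + 127/24 = 11620423/24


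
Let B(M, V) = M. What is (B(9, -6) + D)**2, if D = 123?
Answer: 17424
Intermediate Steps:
(B(9, -6) + D)**2 = (9 + 123)**2 = 132**2 = 17424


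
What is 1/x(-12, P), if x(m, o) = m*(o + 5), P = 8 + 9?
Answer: -1/264 ≈ -0.0037879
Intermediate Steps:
P = 17
x(m, o) = m*(5 + o)
1/x(-12, P) = 1/(-12*(5 + 17)) = 1/(-12*22) = 1/(-264) = -1/264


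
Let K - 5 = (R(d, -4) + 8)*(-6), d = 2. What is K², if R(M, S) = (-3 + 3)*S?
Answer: 1849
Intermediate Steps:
R(M, S) = 0 (R(M, S) = 0*S = 0)
K = -43 (K = 5 + (0 + 8)*(-6) = 5 + 8*(-6) = 5 - 48 = -43)
K² = (-43)² = 1849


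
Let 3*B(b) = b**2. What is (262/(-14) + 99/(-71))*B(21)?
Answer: -209874/71 ≈ -2956.0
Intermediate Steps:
B(b) = b**2/3
(262/(-14) + 99/(-71))*B(21) = (262/(-14) + 99/(-71))*((1/3)*21**2) = (262*(-1/14) + 99*(-1/71))*((1/3)*441) = (-131/7 - 99/71)*147 = -9994/497*147 = -209874/71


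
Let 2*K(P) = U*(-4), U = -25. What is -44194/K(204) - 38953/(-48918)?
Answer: -1079967221/1222950 ≈ -883.08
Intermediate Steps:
K(P) = 50 (K(P) = (-25*(-4))/2 = (1/2)*100 = 50)
-44194/K(204) - 38953/(-48918) = -44194/50 - 38953/(-48918) = -44194*1/50 - 38953*(-1/48918) = -22097/25 + 38953/48918 = -1079967221/1222950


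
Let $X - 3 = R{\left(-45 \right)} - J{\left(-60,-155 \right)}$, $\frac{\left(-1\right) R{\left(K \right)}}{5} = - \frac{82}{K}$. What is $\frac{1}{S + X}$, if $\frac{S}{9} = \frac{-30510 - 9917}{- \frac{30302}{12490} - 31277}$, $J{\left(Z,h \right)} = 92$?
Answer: $- \frac{1758060144}{152035438313} \approx -0.011563$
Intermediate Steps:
$R{\left(K \right)} = \frac{410}{K}$ ($R{\left(K \right)} = - 5 \left(- \frac{82}{K}\right) = \frac{410}{K}$)
$S = \frac{2272199535}{195340016}$ ($S = 9 \frac{-30510 - 9917}{- \frac{30302}{12490} - 31277} = 9 \left(- \frac{40427}{\left(-30302\right) \frac{1}{12490} - 31277}\right) = 9 \left(- \frac{40427}{- \frac{15151}{6245} - 31277}\right) = 9 \left(- \frac{40427}{- \frac{195340016}{6245}}\right) = 9 \left(\left(-40427\right) \left(- \frac{6245}{195340016}\right)\right) = 9 \cdot \frac{252466615}{195340016} = \frac{2272199535}{195340016} \approx 11.632$)
$X = - \frac{883}{9}$ ($X = 3 + \left(\frac{410}{-45} - 92\right) = 3 + \left(410 \left(- \frac{1}{45}\right) - 92\right) = 3 - \frac{910}{9} = - \frac{883}{9} \approx -98.111$)
$\frac{1}{S + X} = \frac{1}{\frac{2272199535}{195340016} - \frac{883}{9}} = \frac{1}{- \frac{152035438313}{1758060144}} = - \frac{1758060144}{152035438313}$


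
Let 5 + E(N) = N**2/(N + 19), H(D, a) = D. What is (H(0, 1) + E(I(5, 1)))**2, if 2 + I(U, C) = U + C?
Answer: 9801/529 ≈ 18.527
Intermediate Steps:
I(U, C) = -2 + C + U (I(U, C) = -2 + (U + C) = -2 + (C + U) = -2 + C + U)
E(N) = -5 + N**2/(19 + N) (E(N) = -5 + N**2/(N + 19) = -5 + N**2/(19 + N))
(H(0, 1) + E(I(5, 1)))**2 = (0 + (-95 + (-2 + 1 + 5)**2 - 5*(-2 + 1 + 5))/(19 + (-2 + 1 + 5)))**2 = (0 + (-95 + 4**2 - 5*4)/(19 + 4))**2 = (0 + (-95 + 16 - 20)/23)**2 = (0 + (1/23)*(-99))**2 = (0 - 99/23)**2 = (-99/23)**2 = 9801/529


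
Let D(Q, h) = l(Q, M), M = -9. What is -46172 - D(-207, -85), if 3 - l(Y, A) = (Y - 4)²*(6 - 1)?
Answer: 176430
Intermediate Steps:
l(Y, A) = 3 - 5*(-4 + Y)² (l(Y, A) = 3 - (Y - 4)²*(6 - 1) = 3 - (-4 + Y)²*5 = 3 - 5*(-4 + Y)²)
D(Q, h) = 3 - 5*(-4 + Q)²
-46172 - D(-207, -85) = -46172 - (3 - 5*(-4 - 207)²) = -46172 - (3 - 5*(-211)²) = -46172 - (3 - 5*44521) = -46172 - (3 - 222605) = -46172 - 1*(-222602) = -46172 + 222602 = 176430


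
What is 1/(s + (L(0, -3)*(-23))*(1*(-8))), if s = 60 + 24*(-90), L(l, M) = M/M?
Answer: -1/1916 ≈ -0.00052192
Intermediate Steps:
L(l, M) = 1
s = -2100 (s = 60 - 2160 = -2100)
1/(s + (L(0, -3)*(-23))*(1*(-8))) = 1/(-2100 + (1*(-23))*(1*(-8))) = 1/(-2100 - 23*(-8)) = 1/(-2100 + 184) = 1/(-1916) = -1/1916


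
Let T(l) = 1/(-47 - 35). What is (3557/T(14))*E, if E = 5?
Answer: -1458370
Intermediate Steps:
T(l) = -1/82 (T(l) = 1/(-82) = -1/82)
(3557/T(14))*E = (3557/(-1/82))*5 = (3557*(-82))*5 = -291674*5 = -1458370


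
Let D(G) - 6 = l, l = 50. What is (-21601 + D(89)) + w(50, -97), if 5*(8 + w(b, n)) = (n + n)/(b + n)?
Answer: -5064761/235 ≈ -21552.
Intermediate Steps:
D(G) = 56 (D(G) = 6 + 50 = 56)
w(b, n) = -8 + 2*n/(5*(b + n)) (w(b, n) = -8 + ((n + n)/(b + n))/5 = -8 + ((2*n)/(b + n))/5 = -8 + (2*n/(b + n))/5 = -8 + 2*n/(5*(b + n)))
(-21601 + D(89)) + w(50, -97) = (-21601 + 56) + (-8*50 - 38/5*(-97))/(50 - 97) = -21545 + (-400 + 3686/5)/(-47) = -21545 - 1/47*1686/5 = -21545 - 1686/235 = -5064761/235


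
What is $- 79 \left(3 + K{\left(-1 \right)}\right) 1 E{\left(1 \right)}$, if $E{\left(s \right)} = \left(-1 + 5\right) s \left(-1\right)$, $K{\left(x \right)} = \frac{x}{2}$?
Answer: $790$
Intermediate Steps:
$K{\left(x \right)} = \frac{x}{2}$ ($K{\left(x \right)} = x \frac{1}{2} = \frac{x}{2}$)
$E{\left(s \right)} = - 4 s$ ($E{\left(s \right)} = 4 s \left(-1\right) = - 4 s$)
$- 79 \left(3 + K{\left(-1 \right)}\right) 1 E{\left(1 \right)} = - 79 \left(3 + \frac{1}{2} \left(-1\right)\right) 1 \left(\left(-4\right) 1\right) = - 79 \left(3 - \frac{1}{2}\right) 1 \left(-4\right) = - 79 \cdot \frac{5}{2} \cdot 1 \left(-4\right) = \left(-79\right) \frac{5}{2} \left(-4\right) = \left(- \frac{395}{2}\right) \left(-4\right) = 790$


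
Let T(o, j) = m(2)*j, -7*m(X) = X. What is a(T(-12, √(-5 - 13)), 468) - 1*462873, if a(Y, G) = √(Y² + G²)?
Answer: -462873 + 6*√298114/7 ≈ -4.6241e+5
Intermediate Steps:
m(X) = -X/7
T(o, j) = -2*j/7 (T(o, j) = (-⅐*2)*j = -2*j/7)
a(Y, G) = √(G² + Y²)
a(T(-12, √(-5 - 13)), 468) - 1*462873 = √(468² + (-2*√(-5 - 13)/7)²) - 1*462873 = √(219024 + (-6*I*√2/7)²) - 462873 = √(219024 - 72/49) - 462873 = √(10732104/49) - 462873 = 6*√298114/7 - 462873 = -462873 + 6*√298114/7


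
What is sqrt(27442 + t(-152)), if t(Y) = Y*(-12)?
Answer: sqrt(29266) ≈ 171.07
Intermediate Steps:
t(Y) = -12*Y
sqrt(27442 + t(-152)) = sqrt(27442 - 12*(-152)) = sqrt(27442 + 1824) = sqrt(29266)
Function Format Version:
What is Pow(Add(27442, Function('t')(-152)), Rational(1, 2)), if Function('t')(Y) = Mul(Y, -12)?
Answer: Pow(29266, Rational(1, 2)) ≈ 171.07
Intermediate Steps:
Function('t')(Y) = Mul(-12, Y)
Pow(Add(27442, Function('t')(-152)), Rational(1, 2)) = Pow(Add(27442, Mul(-12, -152)), Rational(1, 2)) = Pow(Add(27442, 1824), Rational(1, 2)) = Pow(29266, Rational(1, 2))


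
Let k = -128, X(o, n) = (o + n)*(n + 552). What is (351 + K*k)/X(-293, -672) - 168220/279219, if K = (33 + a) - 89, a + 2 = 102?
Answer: -2328270171/3592617800 ≈ -0.64807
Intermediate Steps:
X(o, n) = (552 + n)*(n + o) (X(o, n) = (n + o)*(552 + n) = (552 + n)*(n + o))
a = 100 (a = -2 + 102 = 100)
K = 44 (K = (33 + 100) - 89 = 133 - 89 = 44)
(351 + K*k)/X(-293, -672) - 168220/279219 = (351 + 44*(-128))/((-672)**2 + 552*(-672) + 552*(-293) - 672*(-293)) - 168220/279219 = (351 - 5632)/(451584 - 370944 - 161736 + 196896) - 168220*1/279219 = -5281/115800 - 168220/279219 = -2328270171/3592617800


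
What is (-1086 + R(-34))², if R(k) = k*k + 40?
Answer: 12100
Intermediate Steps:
R(k) = 40 + k² (R(k) = k² + 40 = 40 + k²)
(-1086 + R(-34))² = (-1086 + (40 + (-34)²))² = (-1086 + (40 + 1156))² = (-1086 + 1196)² = 110² = 12100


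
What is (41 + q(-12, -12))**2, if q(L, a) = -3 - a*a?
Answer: 11236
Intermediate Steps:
q(L, a) = -3 - a**2
(41 + q(-12, -12))**2 = (41 + (-3 - 1*(-12)**2))**2 = (41 + (-3 - 1*144))**2 = (41 + (-3 - 144))**2 = (41 - 147)**2 = (-106)**2 = 11236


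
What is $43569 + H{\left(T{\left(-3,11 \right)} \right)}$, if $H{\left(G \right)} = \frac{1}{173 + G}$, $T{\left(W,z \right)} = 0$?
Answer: $\frac{7537438}{173} \approx 43569.0$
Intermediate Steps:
$43569 + H{\left(T{\left(-3,11 \right)} \right)} = 43569 + \frac{1}{173 + 0} = 43569 + \frac{1}{173} = \frac{7537438}{173}$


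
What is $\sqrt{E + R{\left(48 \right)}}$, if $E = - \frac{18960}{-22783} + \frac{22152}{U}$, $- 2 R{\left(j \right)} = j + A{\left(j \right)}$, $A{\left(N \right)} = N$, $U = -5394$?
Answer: $\frac{2 i \sqrt{5377536586658401}}{20481917} \approx 7.1606 i$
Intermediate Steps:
$R{\left(j \right)} = - j$ ($R{\left(j \right)} = - \frac{j + j}{2} = - \frac{2 j}{2} = - j$)
$E = - \frac{67069796}{20481917}$ ($E = - \frac{18960}{-22783} + \frac{22152}{-5394} = \left(-18960\right) \left(- \frac{1}{22783}\right) + 22152 \left(- \frac{1}{5394}\right) = \frac{18960}{22783} - \frac{3692}{899} = - \frac{67069796}{20481917} \approx -3.2746$)
$\sqrt{E + R{\left(48 \right)}} = \sqrt{- \frac{67069796}{20481917} - 48} = \sqrt{- \frac{1050201812}{20481917}} = \frac{2 i \sqrt{5377536586658401}}{20481917}$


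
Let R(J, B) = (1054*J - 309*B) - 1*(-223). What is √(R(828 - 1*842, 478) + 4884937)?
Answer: √4722702 ≈ 2173.2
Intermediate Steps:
R(J, B) = 223 - 309*B + 1054*J (R(J, B) = (-309*B + 1054*J) + 223 = 223 - 309*B + 1054*J)
√(R(828 - 1*842, 478) + 4884937) = √((223 - 309*478 + 1054*(828 - 1*842)) + 4884937) = √((223 - 147702 + 1054*(828 - 842)) + 4884937) = √((223 - 147702 + 1054*(-14)) + 4884937) = √((223 - 147702 - 14756) + 4884937) = √(-162235 + 4884937) = √4722702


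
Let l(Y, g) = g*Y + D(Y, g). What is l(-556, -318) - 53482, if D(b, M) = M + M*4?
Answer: 121736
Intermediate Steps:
D(b, M) = 5*M (D(b, M) = M + 4*M = 5*M)
l(Y, g) = 5*g + Y*g (l(Y, g) = g*Y + 5*g = Y*g + 5*g = 5*g + Y*g)
l(-556, -318) - 53482 = -318*(5 - 556) - 53482 = -318*(-551) - 53482 = 175218 - 53482 = 121736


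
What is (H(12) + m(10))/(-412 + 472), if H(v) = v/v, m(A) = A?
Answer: 11/60 ≈ 0.18333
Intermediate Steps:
H(v) = 1
(H(12) + m(10))/(-412 + 472) = (1 + 10)/(-412 + 472) = 11/60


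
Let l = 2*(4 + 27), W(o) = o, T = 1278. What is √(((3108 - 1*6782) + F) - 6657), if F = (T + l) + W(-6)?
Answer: I*√8997 ≈ 94.853*I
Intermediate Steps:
l = 62 (l = 2*31 = 62)
F = 1334 (F = (1278 + 62) - 6 = 1340 - 6 = 1334)
√(((3108 - 1*6782) + F) - 6657) = √(((3108 - 1*6782) + 1334) - 6657) = √(((3108 - 6782) + 1334) - 6657) = √((-3674 + 1334) - 6657) = √(-2340 - 6657) = √(-8997) = I*√8997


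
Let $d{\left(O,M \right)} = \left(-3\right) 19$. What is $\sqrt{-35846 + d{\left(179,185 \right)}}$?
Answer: $i \sqrt{35903} \approx 189.48 i$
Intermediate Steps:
$d{\left(O,M \right)} = -57$
$\sqrt{-35846 + d{\left(179,185 \right)}} = \sqrt{-35846 - 57} = \sqrt{-35903} = i \sqrt{35903}$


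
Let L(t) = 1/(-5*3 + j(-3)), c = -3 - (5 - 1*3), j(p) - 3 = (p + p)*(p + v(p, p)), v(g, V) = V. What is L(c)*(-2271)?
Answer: -757/8 ≈ -94.625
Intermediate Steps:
j(p) = 3 + 4*p² (j(p) = 3 + (p + p)*(p + p) = 3 + (2*p)*(2*p) = 3 + 4*p²)
c = -5 (c = -3 - (5 - 3) = -3 - 1*2 = -3 - 2 = -5)
L(t) = 1/24 (L(t) = 1/(-5*3 + (3 + 4*(-3)²)) = 1/(-15 + (3 + 4*9)) = 1/(-15 + (3 + 36)) = 1/(-15 + 39) = 1/24)
L(c)*(-2271) = (1/24)*(-2271) = -757/8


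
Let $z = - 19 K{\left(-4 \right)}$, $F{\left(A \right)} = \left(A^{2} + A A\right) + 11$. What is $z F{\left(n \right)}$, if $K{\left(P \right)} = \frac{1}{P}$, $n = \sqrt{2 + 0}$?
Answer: $\frac{285}{4} \approx 71.25$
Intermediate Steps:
$n = \sqrt{2} \approx 1.4142$
$F{\left(A \right)} = 11 + 2 A^{2}$ ($F{\left(A \right)} = \left(A^{2} + A^{2}\right) + 11 = 2 A^{2} + 11 = 11 + 2 A^{2}$)
$z = \frac{19}{4}$ ($z = - \frac{19}{-4} = \left(-19\right) \left(- \frac{1}{4}\right) = \frac{19}{4} \approx 4.75$)
$z F{\left(n \right)} = \frac{19 \left(11 + 2 \left(\sqrt{2}\right)^{2}\right)}{4} = \frac{19 \left(11 + 2 \cdot 2\right)}{4} = \frac{19 \left(11 + 4\right)}{4} = \frac{19}{4} \cdot 15 = \frac{285}{4}$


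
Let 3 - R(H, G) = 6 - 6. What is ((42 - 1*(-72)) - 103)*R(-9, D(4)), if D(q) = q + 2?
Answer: 33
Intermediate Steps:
D(q) = 2 + q
R(H, G) = 3 (R(H, G) = 3 - (6 - 6) = 3 - 1*0 = 3 + 0 = 3)
((42 - 1*(-72)) - 103)*R(-9, D(4)) = ((42 - 1*(-72)) - 103)*3 = ((42 + 72) - 103)*3 = (114 - 103)*3 = 11*3 = 33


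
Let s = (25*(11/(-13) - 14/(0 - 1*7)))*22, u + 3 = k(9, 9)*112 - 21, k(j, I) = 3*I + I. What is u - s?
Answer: 43854/13 ≈ 3373.4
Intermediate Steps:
k(j, I) = 4*I
u = 4008 (u = -3 + ((4*9)*112 - 21) = -3 + (36*112 - 21) = -3 + (4032 - 21) = -3 + 4011 = 4008)
s = 8250/13 (s = (25*(11*(-1/13) - 14/(0 - 7)))*22 = (25*(-11/13 - 14/(-7)))*22 = (25*(-11/13 - 14*(-1/7)))*22 = (25*(-11/13 + 2))*22 = (25*(15/13))*22 = (375/13)*22 = 8250/13 ≈ 634.62)
u - s = 4008 - 1*8250/13 = 4008 - 8250/13 = 43854/13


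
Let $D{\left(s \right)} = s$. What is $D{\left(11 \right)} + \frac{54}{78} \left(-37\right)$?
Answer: $- \frac{190}{13} \approx -14.615$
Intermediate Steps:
$D{\left(11 \right)} + \frac{54}{78} \left(-37\right) = 11 + \frac{54}{78} \left(-37\right) = 11 + 54 \cdot \frac{1}{78} \left(-37\right) = 11 + \frac{9}{13} \left(-37\right) = 11 - \frac{333}{13} = - \frac{190}{13}$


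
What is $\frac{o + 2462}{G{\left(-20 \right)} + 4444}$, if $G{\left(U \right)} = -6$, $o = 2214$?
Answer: $\frac{334}{317} \approx 1.0536$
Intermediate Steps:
$\frac{o + 2462}{G{\left(-20 \right)} + 4444} = \frac{2214 + 2462}{-6 + 4444} = \frac{4676}{4438} = 4676 \cdot \frac{1}{4438} = \frac{334}{317}$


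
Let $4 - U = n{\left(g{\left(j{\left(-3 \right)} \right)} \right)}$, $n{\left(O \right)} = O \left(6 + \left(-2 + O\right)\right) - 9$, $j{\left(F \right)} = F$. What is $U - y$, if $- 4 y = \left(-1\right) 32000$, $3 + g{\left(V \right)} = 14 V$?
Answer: $-9832$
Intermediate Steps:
$g{\left(V \right)} = -3 + 14 V$
$n{\left(O \right)} = -9 + O \left(4 + O\right)$ ($n{\left(O \right)} = O \left(4 + O\right) - 9 = -9 + O \left(4 + O\right)$)
$U = -1832$ ($U = 4 - \left(-9 + \left(-3 + 14 \left(-3\right)\right)^{2} + 4 \left(-3 + 14 \left(-3\right)\right)\right) = 4 - \left(-9 + \left(-3 - 42\right)^{2} + 4 \left(-3 - 42\right)\right) = 4 - \left(-9 + \left(-45\right)^{2} + 4 \left(-45\right)\right) = 4 - \left(-9 + 2025 - 180\right) = 4 - 1836 = -1832$)
$y = 8000$ ($y = - \frac{\left(-1\right) 32000}{4} = \left(- \frac{1}{4}\right) \left(-32000\right) = 8000$)
$U - y = -1832 - 8000 = -9832$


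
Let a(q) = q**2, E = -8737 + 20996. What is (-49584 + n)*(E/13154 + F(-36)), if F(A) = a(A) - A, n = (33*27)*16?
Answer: -309709747968/6577 ≈ -4.7090e+7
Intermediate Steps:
n = 14256 (n = 891*16 = 14256)
E = 12259
F(A) = A**2 - A
(-49584 + n)*(E/13154 + F(-36)) = (-49584 + 14256)*(12259/13154 - 36*(-1 - 36)) = -35328*(12259*(1/13154) - 36*(-37)) = -35328*(12259/13154 + 1332) = -35328*17533387/13154 = -309709747968/6577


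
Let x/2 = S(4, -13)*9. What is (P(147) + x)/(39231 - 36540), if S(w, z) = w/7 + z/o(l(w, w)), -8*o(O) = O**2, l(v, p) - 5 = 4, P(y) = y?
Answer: 11365/169533 ≈ 0.067037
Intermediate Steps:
l(v, p) = 9 (l(v, p) = 5 + 4 = 9)
o(O) = -O**2/8
S(w, z) = -8*z/81 + w/7 (S(w, z) = w/7 + z/((-1/8*9**2)) = w*(1/7) + z/((-1/8*81)) = w/7 + z/(-81/8) = w/7 + z*(-8/81) = w/7 - 8*z/81 = -8*z/81 + w/7)
x = 2104/63 (x = 2*((-8/81*(-13) + (1/7)*4)*9) = 2*((104/81 + 4/7)*9) = 2*((1052/567)*9) = 2*(1052/63) = 2104/63 ≈ 33.397)
(P(147) + x)/(39231 - 36540) = (147 + 2104/63)/(39231 - 36540) = (11365/63)/2691 = (11365/63)*(1/2691) = 11365/169533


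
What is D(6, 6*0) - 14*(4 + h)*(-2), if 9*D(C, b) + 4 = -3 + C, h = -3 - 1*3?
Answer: -505/9 ≈ -56.111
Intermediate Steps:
h = -6 (h = -3 - 3 = -6)
D(C, b) = -7/9 + C/9 (D(C, b) = -4/9 + (-3 + C)/9 = -4/9 + (-⅓ + C/9) = -7/9 + C/9)
D(6, 6*0) - 14*(4 + h)*(-2) = (-7/9 + (⅑)*6) - 14*(4 - 6)*(-2) = (-7/9 + ⅔) - (-28)*(-2) = -⅑ - 14*4 = -⅑ - 56 = -505/9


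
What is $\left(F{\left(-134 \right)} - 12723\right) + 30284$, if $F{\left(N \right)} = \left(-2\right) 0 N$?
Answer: $17561$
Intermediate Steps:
$F{\left(N \right)} = 0$ ($F{\left(N \right)} = 0 N = 0$)
$\left(F{\left(-134 \right)} - 12723\right) + 30284 = \left(0 - 12723\right) + 30284 = -12723 + 30284 = 17561$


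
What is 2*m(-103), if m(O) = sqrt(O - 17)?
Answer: 4*I*sqrt(30) ≈ 21.909*I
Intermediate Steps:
m(O) = sqrt(-17 + O)
2*m(-103) = 2*sqrt(-17 - 103) = 2*sqrt(-120) = 2*(2*I*sqrt(30)) = 4*I*sqrt(30)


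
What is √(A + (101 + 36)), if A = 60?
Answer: √197 ≈ 14.036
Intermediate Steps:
√(A + (101 + 36)) = √(60 + (101 + 36)) = √(60 + 137) = √197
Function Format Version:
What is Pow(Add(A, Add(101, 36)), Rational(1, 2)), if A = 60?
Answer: Pow(197, Rational(1, 2)) ≈ 14.036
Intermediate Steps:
Pow(Add(A, Add(101, 36)), Rational(1, 2)) = Pow(Add(60, Add(101, 36)), Rational(1, 2)) = Pow(Add(60, 137), Rational(1, 2)) = Pow(197, Rational(1, 2))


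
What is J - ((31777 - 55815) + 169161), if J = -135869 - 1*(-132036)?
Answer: -148956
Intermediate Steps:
J = -3833 (J = -135869 + 132036 = -3833)
J - ((31777 - 55815) + 169161) = -3833 - ((31777 - 55815) + 169161) = -3833 - (-24038 + 169161) = -3833 - 1*145123 = -3833 - 145123 = -148956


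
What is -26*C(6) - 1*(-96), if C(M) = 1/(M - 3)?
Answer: 262/3 ≈ 87.333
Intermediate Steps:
C(M) = 1/(-3 + M)
-26*C(6) - 1*(-96) = -26/(-3 + 6) - 1*(-96) = -26/3 + 96 = 262/3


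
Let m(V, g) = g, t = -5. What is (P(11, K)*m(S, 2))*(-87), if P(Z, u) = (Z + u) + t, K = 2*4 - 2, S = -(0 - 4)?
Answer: -2088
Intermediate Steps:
S = 4 (S = -1*(-4) = 4)
K = 6 (K = 8 - 2 = 6)
P(Z, u) = -5 + Z + u (P(Z, u) = (Z + u) - 5 = -5 + Z + u)
(P(11, K)*m(S, 2))*(-87) = ((-5 + 11 + 6)*2)*(-87) = (12*2)*(-87) = 24*(-87) = -2088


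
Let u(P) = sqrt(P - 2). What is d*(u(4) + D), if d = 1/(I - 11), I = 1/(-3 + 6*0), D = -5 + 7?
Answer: -3/17 - 3*sqrt(2)/34 ≈ -0.30125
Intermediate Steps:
u(P) = sqrt(-2 + P)
D = 2
I = -1/3 (I = 1/(-3 + 0) = 1/(-3) = -1/3 ≈ -0.33333)
d = -3/34 (d = 1/(-1/3 - 11) = 1/(-34/3) = -3/34 ≈ -0.088235)
d*(u(4) + D) = -3*(sqrt(-2 + 4) + 2)/34 = -3*(sqrt(2) + 2)/34 = -3*(2 + sqrt(2))/34 = -3/17 - 3*sqrt(2)/34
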